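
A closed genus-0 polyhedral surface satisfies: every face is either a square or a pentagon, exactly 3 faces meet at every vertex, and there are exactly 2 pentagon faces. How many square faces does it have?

Let x be the number of squares; then F = 2 + x.
Edge–face incidences: 2E = 5·2 + 4·x = 10 + 4x.
Every vertex has degree 3, so 3V = 2E.
Euler: V − E + F = 2 ⇒ (2E)/3 − E + (2 + x) = 2.
Multiply by 6: 2·(2E) − 3·(2E) + 6·(2 + x) = 12, i.e. 12 + 6x − (10 + 4x) = 12.
Collecting terms: 2x + 2 = 12, so 2x = 10, so x = 5.
Then 2E = 10 + 4·5 = 30, so E = 15, V = 2E/3 = 10, F = 2 + 5 = 7.

5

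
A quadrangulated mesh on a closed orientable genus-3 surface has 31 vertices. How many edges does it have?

χ = 2 − 2·3 = -4, and every face is a square so 4F = 2E.
V − E + F = -4 with E = 4F/2 gives 31 − (4/2 − 1)·F = -4, so F = 35 and E = 70.

70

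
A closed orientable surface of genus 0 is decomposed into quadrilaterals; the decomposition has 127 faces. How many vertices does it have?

129

χ = 2 − 2·0 = 2, and every face is a square so 4F = 2E.
E = 4·127/2 = 254. Then V = 2 + E − F = 2 + 254 − 127 = 129.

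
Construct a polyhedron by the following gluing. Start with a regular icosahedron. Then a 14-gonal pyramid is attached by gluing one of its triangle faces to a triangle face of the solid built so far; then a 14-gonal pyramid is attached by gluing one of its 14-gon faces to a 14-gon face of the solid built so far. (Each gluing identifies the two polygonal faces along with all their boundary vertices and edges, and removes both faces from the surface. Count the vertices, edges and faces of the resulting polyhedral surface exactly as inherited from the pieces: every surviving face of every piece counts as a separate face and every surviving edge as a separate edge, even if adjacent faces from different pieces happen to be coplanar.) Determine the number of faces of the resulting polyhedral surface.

A regular icosahedron: V=12, E=30, F=20.
Attach a 14-gonal pyramid (V=15, E=28, F=15) along a 3-gon: merge 3 vertices and 3 edges, delete both glued faces → V=24, E=55, F=33.
Attach a 14-gonal pyramid (V=15, E=28, F=15) along a 14-gon: merge 14 vertices and 14 edges, delete both glued faces → V=25, E=69, F=46.
Check: V − E + F = 25 − 69 + 46 = 2.

46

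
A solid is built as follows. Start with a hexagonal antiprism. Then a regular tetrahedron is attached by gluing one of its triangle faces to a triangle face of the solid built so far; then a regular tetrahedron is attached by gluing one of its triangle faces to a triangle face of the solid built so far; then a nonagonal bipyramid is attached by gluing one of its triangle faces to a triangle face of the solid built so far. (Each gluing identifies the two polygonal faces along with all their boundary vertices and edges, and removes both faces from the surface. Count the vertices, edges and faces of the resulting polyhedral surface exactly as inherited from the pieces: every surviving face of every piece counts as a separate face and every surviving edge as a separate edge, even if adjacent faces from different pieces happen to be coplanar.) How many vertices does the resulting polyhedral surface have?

A hexagonal antiprism: V=12, E=24, F=14.
Attach a regular tetrahedron (V=4, E=6, F=4) along a 3-gon: merge 3 vertices and 3 edges, delete both glued faces → V=13, E=27, F=16.
Attach a regular tetrahedron (V=4, E=6, F=4) along a 3-gon: merge 3 vertices and 3 edges, delete both glued faces → V=14, E=30, F=18.
Attach a nonagonal bipyramid (V=11, E=27, F=18) along a 3-gon: merge 3 vertices and 3 edges, delete both glued faces → V=22, E=54, F=34.
Check: V − E + F = 22 − 54 + 34 = 2.

22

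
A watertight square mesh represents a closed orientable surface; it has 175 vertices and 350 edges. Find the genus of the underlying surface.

1

Every face is a square and each edge borders two faces, so 4F = 2·350, giving F = 175.
χ = V − E + F = 175 − 350 + 175 = 0.
For a closed orientable surface χ = 2 − 2g, so g = (2 − (0))/2 = 1.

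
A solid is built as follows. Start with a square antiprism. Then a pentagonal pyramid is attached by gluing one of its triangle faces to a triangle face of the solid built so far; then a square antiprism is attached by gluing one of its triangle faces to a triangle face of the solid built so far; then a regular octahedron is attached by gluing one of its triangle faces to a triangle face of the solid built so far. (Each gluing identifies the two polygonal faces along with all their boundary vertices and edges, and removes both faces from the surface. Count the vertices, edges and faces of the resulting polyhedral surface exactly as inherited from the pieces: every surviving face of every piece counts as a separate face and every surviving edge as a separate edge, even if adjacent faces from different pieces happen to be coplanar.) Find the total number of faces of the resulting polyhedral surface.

A square antiprism: V=8, E=16, F=10.
Attach a pentagonal pyramid (V=6, E=10, F=6) along a 3-gon: merge 3 vertices and 3 edges, delete both glued faces → V=11, E=23, F=14.
Attach a square antiprism (V=8, E=16, F=10) along a 3-gon: merge 3 vertices and 3 edges, delete both glued faces → V=16, E=36, F=22.
Attach a regular octahedron (V=6, E=12, F=8) along a 3-gon: merge 3 vertices and 3 edges, delete both glued faces → V=19, E=45, F=28.
Check: V − E + F = 19 − 45 + 28 = 2.

28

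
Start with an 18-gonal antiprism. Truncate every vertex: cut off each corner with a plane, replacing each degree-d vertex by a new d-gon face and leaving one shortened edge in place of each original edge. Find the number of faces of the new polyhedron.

The base solid has V = 36, E = 72, F = 38.
Truncation replaces each original edge-end by a new vertex, so V′ = 2E = 144.
Each original edge survives, and each old vertex of degree d contributes d new edges; summing degrees gives Σd = 2E, so E′ = E + 2E = 3E = 216.
Each original face survives and each original vertex becomes one new face: F′ = F + V = 74.

74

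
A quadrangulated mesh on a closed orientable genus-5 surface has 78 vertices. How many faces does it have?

86

χ = 2 − 2·5 = -8, and every face is a square so 4F = 2E.
V − E + F = -8 with E = 4F/2 gives 78 − (4/2 − 1)·F = -8, so F = 86 and E = 172.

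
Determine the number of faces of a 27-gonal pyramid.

28

A pyramid on an n-gon base has one n-gon and n triangles: V = 27 + 1 = 28, E = 2·27 = 54, F = 27 + 1 = 28.
Check: V − E + F = 28 − 54 + 28 = 2.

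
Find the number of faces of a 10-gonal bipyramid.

A bipyramid over an n-gon has 2n triangular faces and n + 2 vertices: V = 10 + 2 = 12, E = 3·10 = 30, F = 2·10 = 20.

20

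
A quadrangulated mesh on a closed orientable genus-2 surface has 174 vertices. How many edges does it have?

χ = 2 − 2·2 = -2, and every face is a square so 4F = 2E.
V − E + F = -2 with E = 4F/2 gives 174 − (4/2 − 1)·F = -2, so F = 176 and E = 352.

352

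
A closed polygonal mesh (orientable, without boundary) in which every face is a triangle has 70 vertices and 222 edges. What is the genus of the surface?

3

Every face is a triangle and each edge borders two faces, so 3F = 2·222, giving F = 148.
χ = V − E + F = 70 − 222 + 148 = -4.
For a closed orientable surface χ = 2 − 2g, so g = (2 − (-4))/2 = 3.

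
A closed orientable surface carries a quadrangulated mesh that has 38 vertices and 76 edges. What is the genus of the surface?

1

Every face is a square and each edge borders two faces, so 4F = 2·76, giving F = 38.
χ = V − E + F = 38 − 76 + 38 = 0.
For a closed orientable surface χ = 2 − 2g, so g = (2 − (0))/2 = 1.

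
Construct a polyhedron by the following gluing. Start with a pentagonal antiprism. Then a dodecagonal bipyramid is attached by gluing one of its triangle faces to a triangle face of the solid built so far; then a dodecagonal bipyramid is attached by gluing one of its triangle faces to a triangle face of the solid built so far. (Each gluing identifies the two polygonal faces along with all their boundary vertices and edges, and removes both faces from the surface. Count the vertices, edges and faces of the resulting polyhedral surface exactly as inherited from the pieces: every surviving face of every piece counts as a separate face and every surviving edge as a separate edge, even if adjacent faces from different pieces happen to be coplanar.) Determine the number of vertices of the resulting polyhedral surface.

A pentagonal antiprism: V=10, E=20, F=12.
Attach a dodecagonal bipyramid (V=14, E=36, F=24) along a 3-gon: merge 3 vertices and 3 edges, delete both glued faces → V=21, E=53, F=34.
Attach a dodecagonal bipyramid (V=14, E=36, F=24) along a 3-gon: merge 3 vertices and 3 edges, delete both glued faces → V=32, E=86, F=56.
Check: V − E + F = 32 − 86 + 56 = 2.

32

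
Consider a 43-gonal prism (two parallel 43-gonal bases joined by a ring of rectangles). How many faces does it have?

45

A prism on an n-gon has two n-gon bases and n rectangular sides: V = 2·43 = 86, E = 3·43 = 129, F = 43 + 2 = 45.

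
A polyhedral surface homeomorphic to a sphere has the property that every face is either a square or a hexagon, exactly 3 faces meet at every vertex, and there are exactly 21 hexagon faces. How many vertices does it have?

50

Let x be the number of squares; then F = 21 + x.
Edge–face incidences: 2E = 6·21 + 4·x = 126 + 4x.
Every vertex has degree 3, so 3V = 2E.
Euler: V − E + F = 2 ⇒ (2E)/3 − E + (21 + x) = 2.
Multiply by 6: 2·(2E) − 3·(2E) + 6·(21 + x) = 12, i.e. 126 + 6x − (126 + 4x) = 12.
Collecting terms: 2x = 12, so x = 6.
Then 2E = 126 + 4·6 = 150, so E = 75, V = 2E/3 = 50, F = 21 + 6 = 27.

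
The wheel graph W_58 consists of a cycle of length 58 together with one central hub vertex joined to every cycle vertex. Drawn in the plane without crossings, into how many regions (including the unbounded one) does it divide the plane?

59

W_58 has V = 58 + 1 = 59 vertices and E = 2·58 = 116 edges.
By Euler's formula F = 2 − V + E = 2 − 59 + 116 = 59.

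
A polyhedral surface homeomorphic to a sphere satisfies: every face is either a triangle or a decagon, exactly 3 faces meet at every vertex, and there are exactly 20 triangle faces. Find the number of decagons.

Let x be the number of decagons; then F = 20 + x.
Edge–face incidences: 2E = 3·20 + 10·x = 60 + 10x.
Every vertex has degree 3, so 3V = 2E.
Euler: V − E + F = 2 ⇒ (2E)/3 − E + (20 + x) = 2.
Multiply by 6: 2·(2E) − 3·(2E) + 6·(20 + x) = 12, i.e. 120 + 6x − (60 + 10x) = 12.
Collecting terms: −4x + 60 = 12, so −4x = −48, so x = 12.
Then 2E = 60 + 10·12 = 180, so E = 90, V = 2E/3 = 60, F = 20 + 12 = 32.

12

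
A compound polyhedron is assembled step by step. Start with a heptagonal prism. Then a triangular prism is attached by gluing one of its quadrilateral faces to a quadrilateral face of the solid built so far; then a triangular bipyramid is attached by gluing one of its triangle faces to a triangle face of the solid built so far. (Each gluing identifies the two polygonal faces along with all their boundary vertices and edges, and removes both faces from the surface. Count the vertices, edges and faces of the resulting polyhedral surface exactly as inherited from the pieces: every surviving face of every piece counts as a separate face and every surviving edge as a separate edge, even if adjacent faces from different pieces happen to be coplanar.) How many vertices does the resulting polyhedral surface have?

18

A heptagonal prism: V=14, E=21, F=9.
Attach a triangular prism (V=6, E=9, F=5) along a 4-gon: merge 4 vertices and 4 edges, delete both glued faces → V=16, E=26, F=12.
Attach a triangular bipyramid (V=5, E=9, F=6) along a 3-gon: merge 3 vertices and 3 edges, delete both glued faces → V=18, E=32, F=16.
Check: V − E + F = 18 − 32 + 16 = 2.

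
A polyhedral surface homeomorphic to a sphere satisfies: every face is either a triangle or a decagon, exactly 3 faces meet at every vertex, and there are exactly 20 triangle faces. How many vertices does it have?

Let x be the number of decagons; then F = 20 + x.
Edge–face incidences: 2E = 3·20 + 10·x = 60 + 10x.
Every vertex has degree 3, so 3V = 2E.
Euler: V − E + F = 2 ⇒ (2E)/3 − E + (20 + x) = 2.
Multiply by 6: 2·(2E) − 3·(2E) + 6·(20 + x) = 12, i.e. 120 + 6x − (60 + 10x) = 12.
Collecting terms: −4x + 60 = 12, so −4x = −48, so x = 12.
Then 2E = 60 + 10·12 = 180, so E = 90, V = 2E/3 = 60, F = 20 + 12 = 32.

60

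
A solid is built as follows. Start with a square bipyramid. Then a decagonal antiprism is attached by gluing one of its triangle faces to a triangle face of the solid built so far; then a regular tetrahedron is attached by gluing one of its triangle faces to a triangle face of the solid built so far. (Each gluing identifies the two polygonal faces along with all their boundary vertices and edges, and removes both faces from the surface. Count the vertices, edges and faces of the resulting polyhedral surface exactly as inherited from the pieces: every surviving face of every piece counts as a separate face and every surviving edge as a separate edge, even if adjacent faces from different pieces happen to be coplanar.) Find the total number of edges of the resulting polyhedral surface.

A square bipyramid: V=6, E=12, F=8.
Attach a decagonal antiprism (V=20, E=40, F=22) along a 3-gon: merge 3 vertices and 3 edges, delete both glued faces → V=23, E=49, F=28.
Attach a regular tetrahedron (V=4, E=6, F=4) along a 3-gon: merge 3 vertices and 3 edges, delete both glued faces → V=24, E=52, F=30.
Check: V − E + F = 24 − 52 + 30 = 2.

52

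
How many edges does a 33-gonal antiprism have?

132

An antiprism on an n-gon has two n-gon caps and 2n triangles: V = 2·33 = 66, E = 4·33 = 132, F = 2·33 + 2 = 68.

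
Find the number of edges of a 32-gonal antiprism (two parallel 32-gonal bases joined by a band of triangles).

128

An antiprism on an n-gon has two n-gon caps and 2n triangles: V = 2·32 = 64, E = 4·32 = 128, F = 2·32 + 2 = 66.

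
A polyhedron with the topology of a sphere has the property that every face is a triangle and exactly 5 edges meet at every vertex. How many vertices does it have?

Each face has 3 edges and each edge borders two faces, so 2E = 3F.
Each vertex has degree 5, so 5V = 2E and hence V = 3F/5.
Euler: V − E + F = 2 ⇒ (3F/5) − (3F/2) + F = 2.
Multiply by 10: (6 − 15 + 10)F = 20, i.e. 1F = 20.
So F = 20, E = 3·20/2 = 30, V = 3·20/5 = 12.

12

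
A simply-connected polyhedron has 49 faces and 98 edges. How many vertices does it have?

51

Here V − E + F = 2.
V = 2 + E − F = 2 + 98 − 49 = 51.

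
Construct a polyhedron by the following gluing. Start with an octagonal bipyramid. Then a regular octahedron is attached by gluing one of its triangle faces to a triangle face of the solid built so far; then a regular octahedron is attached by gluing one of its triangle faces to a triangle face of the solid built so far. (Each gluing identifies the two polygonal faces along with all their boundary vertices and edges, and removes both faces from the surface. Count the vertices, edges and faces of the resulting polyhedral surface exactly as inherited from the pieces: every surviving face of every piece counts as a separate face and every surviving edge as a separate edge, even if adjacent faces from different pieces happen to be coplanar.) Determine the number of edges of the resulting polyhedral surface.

An octagonal bipyramid: V=10, E=24, F=16.
Attach a regular octahedron (V=6, E=12, F=8) along a 3-gon: merge 3 vertices and 3 edges, delete both glued faces → V=13, E=33, F=22.
Attach a regular octahedron (V=6, E=12, F=8) along a 3-gon: merge 3 vertices and 3 edges, delete both glued faces → V=16, E=42, F=28.
Check: V − E + F = 16 − 42 + 28 = 2.

42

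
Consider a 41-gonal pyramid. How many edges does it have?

82

A pyramid on an n-gon base has one n-gon and n triangles: V = 41 + 1 = 42, E = 2·41 = 82, F = 41 + 1 = 42.
Check: V − E + F = 42 − 82 + 42 = 2.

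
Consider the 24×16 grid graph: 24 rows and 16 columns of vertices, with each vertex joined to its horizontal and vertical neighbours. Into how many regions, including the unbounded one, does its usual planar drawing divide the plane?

The grid has V = 24·16 = 384 vertices and E = 24·15 + 16·23 = 728 edges.
F = 2 − V + E = 2 − 384 + 728 = 346.

346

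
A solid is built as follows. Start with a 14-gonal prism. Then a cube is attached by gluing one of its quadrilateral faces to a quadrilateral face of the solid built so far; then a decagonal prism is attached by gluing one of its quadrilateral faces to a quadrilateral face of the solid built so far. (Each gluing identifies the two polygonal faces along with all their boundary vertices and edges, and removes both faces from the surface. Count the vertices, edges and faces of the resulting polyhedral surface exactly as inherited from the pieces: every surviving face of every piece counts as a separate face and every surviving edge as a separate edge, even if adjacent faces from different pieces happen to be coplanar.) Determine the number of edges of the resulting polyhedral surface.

A 14-gonal prism: V=28, E=42, F=16.
Attach a cube (V=8, E=12, F=6) along a 4-gon: merge 4 vertices and 4 edges, delete both glued faces → V=32, E=50, F=20.
Attach a decagonal prism (V=20, E=30, F=12) along a 4-gon: merge 4 vertices and 4 edges, delete both glued faces → V=48, E=76, F=30.
Check: V − E + F = 48 − 76 + 30 = 2.

76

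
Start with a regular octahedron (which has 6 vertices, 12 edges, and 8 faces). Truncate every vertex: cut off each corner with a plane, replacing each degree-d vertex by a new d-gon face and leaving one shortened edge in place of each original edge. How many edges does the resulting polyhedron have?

36

Truncation replaces each original edge-end by a new vertex, so V′ = 2E = 24.
Each original edge survives, and each old vertex of degree d contributes d new edges; summing degrees gives Σd = 2E, so E′ = E + 2E = 3E = 36.
Each original face survives and each original vertex becomes one new face: F′ = F + V = 14.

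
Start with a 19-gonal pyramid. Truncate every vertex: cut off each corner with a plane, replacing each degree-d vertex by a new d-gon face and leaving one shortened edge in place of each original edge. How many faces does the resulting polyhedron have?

40

The base solid has V = 20, E = 38, F = 20.
Truncation replaces each original edge-end by a new vertex, so V′ = 2E = 76.
Each original edge survives, and each old vertex of degree d contributes d new edges; summing degrees gives Σd = 2E, so E′ = E + 2E = 3E = 114.
Each original face survives and each original vertex becomes one new face: F′ = F + V = 40.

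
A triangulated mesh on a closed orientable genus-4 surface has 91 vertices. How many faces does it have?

χ = 2 − 2·4 = -6, and every face is a triangle so 3F = 2E.
V − E + F = -6 with E = 3F/2 gives 91 − (3/2 − 1)·F = -6, so F = 194 and E = 291.

194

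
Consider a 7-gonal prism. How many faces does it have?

9

A prism on an n-gon has two n-gon bases and n rectangular sides: V = 2·7 = 14, E = 3·7 = 21, F = 7 + 2 = 9.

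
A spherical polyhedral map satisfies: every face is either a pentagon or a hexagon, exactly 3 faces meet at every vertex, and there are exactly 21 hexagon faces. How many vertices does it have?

62

Let x be the number of pentagons; then F = 21 + x.
Edge–face incidences: 2E = 6·21 + 5·x = 126 + 5x.
Every vertex has degree 3, so 3V = 2E.
Euler: V − E + F = 2 ⇒ (2E)/3 − E + (21 + x) = 2.
Multiply by 6: 2·(2E) − 3·(2E) + 6·(21 + x) = 12, i.e. 126 + 6x − (126 + 5x) = 12.
Collecting terms: x = 12.
Then 2E = 126 + 5·12 = 186, so E = 93, V = 2E/3 = 62, F = 21 + 12 = 33.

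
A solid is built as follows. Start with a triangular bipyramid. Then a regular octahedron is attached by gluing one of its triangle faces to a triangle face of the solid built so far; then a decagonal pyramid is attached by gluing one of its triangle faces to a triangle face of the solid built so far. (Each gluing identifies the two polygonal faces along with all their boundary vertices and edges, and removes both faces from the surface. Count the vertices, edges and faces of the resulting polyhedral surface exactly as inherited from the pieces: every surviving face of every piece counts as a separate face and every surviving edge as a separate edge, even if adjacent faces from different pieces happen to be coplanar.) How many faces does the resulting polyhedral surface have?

A triangular bipyramid: V=5, E=9, F=6.
Attach a regular octahedron (V=6, E=12, F=8) along a 3-gon: merge 3 vertices and 3 edges, delete both glued faces → V=8, E=18, F=12.
Attach a decagonal pyramid (V=11, E=20, F=11) along a 3-gon: merge 3 vertices and 3 edges, delete both glued faces → V=16, E=35, F=21.
Check: V − E + F = 16 − 35 + 21 = 2.

21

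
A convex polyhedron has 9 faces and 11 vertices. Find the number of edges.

Here V − E + F = 2.
E = V + F − (2) = 11 + 9 − (2) = 18.

18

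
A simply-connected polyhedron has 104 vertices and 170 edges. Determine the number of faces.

68

Here V − E + F = 2.
F = 2 − V + E = 2 − 104 + 170 = 68.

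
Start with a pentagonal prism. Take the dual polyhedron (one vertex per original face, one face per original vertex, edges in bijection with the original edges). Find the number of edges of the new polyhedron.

The base solid has V = 10, E = 15, F = 7.
The dual swaps V and F and preserves E: V′ = F = 7, E′ = E = 15, F′ = V = 10.

15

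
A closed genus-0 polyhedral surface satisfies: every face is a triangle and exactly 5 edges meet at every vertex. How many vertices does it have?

12

Each face has 3 edges and each edge borders two faces, so 2E = 3F.
Each vertex has degree 5, so 5V = 2E and hence V = 3F/5.
Euler: V − E + F = 2 ⇒ (3F/5) − (3F/2) + F = 2.
Multiply by 10: (6 − 15 + 10)F = 20, i.e. 1F = 20.
So F = 20, E = 3·20/2 = 30, V = 3·20/5 = 12.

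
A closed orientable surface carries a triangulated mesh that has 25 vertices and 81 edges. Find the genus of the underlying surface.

2

Every face is a triangle and each edge borders two faces, so 3F = 2·81, giving F = 54.
χ = V − E + F = 25 − 81 + 54 = -2.
For a closed orientable surface χ = 2 − 2g, so g = (2 − (-2))/2 = 2.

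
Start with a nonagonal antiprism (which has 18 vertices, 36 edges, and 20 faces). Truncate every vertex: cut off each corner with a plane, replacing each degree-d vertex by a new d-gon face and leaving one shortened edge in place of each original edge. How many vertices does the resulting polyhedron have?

72

Truncation replaces each original edge-end by a new vertex, so V′ = 2E = 72.
Each original edge survives, and each old vertex of degree d contributes d new edges; summing degrees gives Σd = 2E, so E′ = E + 2E = 3E = 108.
Each original face survives and each original vertex becomes one new face: F′ = F + V = 38.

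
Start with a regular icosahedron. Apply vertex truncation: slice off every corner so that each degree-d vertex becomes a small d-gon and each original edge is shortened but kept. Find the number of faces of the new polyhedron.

32

The base solid has V = 12, E = 30, F = 20.
Truncation replaces each original edge-end by a new vertex, so V′ = 2E = 60.
Each original edge survives, and each old vertex of degree d contributes d new edges; summing degrees gives Σd = 2E, so E′ = E + 2E = 3E = 90.
Each original face survives and each original vertex becomes one new face: F′ = F + V = 32.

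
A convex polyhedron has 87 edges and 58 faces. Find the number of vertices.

Here V − E + F = 2.
V = 2 + E − F = 2 + 87 − 58 = 31.

31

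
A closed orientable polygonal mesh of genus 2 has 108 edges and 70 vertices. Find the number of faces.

36

For a closed orientable surface of genus 2, χ = 2 − 2·2 = -2.
F = -2 − V + E = -2 − 70 + 108 = 36.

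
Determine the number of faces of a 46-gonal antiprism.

An antiprism on an n-gon has two n-gon caps and 2n triangles: V = 2·46 = 92, E = 4·46 = 184, F = 2·46 + 2 = 94.
Check: V − E + F = 92 − 184 + 94 = 2.

94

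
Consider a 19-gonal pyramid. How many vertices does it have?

A pyramid on an n-gon base has one n-gon and n triangles: V = 19 + 1 = 20, E = 2·19 = 38, F = 19 + 1 = 20.

20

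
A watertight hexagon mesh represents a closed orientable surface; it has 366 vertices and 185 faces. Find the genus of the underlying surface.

Every face is a hexagon, so 2E = 6·185 = 1110, giving E = 555.
χ = V − E + F = 366 − 555 + 185 = -4.
For a closed orientable surface χ = 2 − 2g, so g = (2 − (-4))/2 = 3.

3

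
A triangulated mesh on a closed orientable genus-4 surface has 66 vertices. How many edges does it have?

216

χ = 2 − 2·4 = -6, and every face is a triangle so 3F = 2E.
V − E + F = -6 with E = 3F/2 gives 66 − (3/2 − 1)·F = -6, so F = 144 and E = 216.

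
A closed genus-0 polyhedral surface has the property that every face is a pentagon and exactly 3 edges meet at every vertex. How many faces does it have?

Each face has 5 edges and each edge borders two faces, so 2E = 5F.
Each vertex has degree 3, so 3V = 2E and hence V = 5F/3.
Euler: V − E + F = 2 ⇒ (5F/3) − (5F/2) + F = 2.
Multiply by 6: (10 − 15 + 6)F = 12, i.e. 1F = 12.
So F = 12, E = 5·12/2 = 30, V = 5·12/3 = 20.

12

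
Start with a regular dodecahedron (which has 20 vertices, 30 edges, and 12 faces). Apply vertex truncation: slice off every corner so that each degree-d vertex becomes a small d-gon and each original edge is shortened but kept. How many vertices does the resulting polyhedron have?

Truncation replaces each original edge-end by a new vertex, so V′ = 2E = 60.
Each original edge survives, and each old vertex of degree d contributes d new edges; summing degrees gives Σd = 2E, so E′ = E + 2E = 3E = 90.
Each original face survives and each original vertex becomes one new face: F′ = F + V = 32.

60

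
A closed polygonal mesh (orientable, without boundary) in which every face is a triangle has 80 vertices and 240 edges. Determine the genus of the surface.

1

Every face is a triangle and each edge borders two faces, so 3F = 2·240, giving F = 160.
χ = V − E + F = 80 − 240 + 160 = 0.
For a closed orientable surface χ = 2 − 2g, so g = (2 − (0))/2 = 1.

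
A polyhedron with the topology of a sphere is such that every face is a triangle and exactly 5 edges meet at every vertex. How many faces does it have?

20

Each face has 3 edges and each edge borders two faces, so 2E = 3F.
Each vertex has degree 5, so 5V = 2E and hence V = 3F/5.
Euler: V − E + F = 2 ⇒ (3F/5) − (3F/2) + F = 2.
Multiply by 10: (6 − 15 + 10)F = 20, i.e. 1F = 20.
So F = 20, E = 3·20/2 = 30, V = 3·20/5 = 12.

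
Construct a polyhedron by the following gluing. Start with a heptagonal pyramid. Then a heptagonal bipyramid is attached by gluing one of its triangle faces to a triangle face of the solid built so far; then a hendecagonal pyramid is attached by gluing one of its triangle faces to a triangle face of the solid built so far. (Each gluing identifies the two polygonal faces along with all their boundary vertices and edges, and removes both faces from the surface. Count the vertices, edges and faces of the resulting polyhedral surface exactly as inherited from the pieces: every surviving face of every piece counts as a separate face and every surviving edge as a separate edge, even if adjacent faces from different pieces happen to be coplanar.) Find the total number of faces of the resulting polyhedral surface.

A heptagonal pyramid: V=8, E=14, F=8.
Attach a heptagonal bipyramid (V=9, E=21, F=14) along a 3-gon: merge 3 vertices and 3 edges, delete both glued faces → V=14, E=32, F=20.
Attach a hendecagonal pyramid (V=12, E=22, F=12) along a 3-gon: merge 3 vertices and 3 edges, delete both glued faces → V=23, E=51, F=30.
Check: V − E + F = 23 − 51 + 30 = 2.

30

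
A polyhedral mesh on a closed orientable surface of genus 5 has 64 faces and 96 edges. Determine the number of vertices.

For a closed orientable surface of genus 5, χ = 2 − 2·5 = -8.
V = -8 + E − F = -8 + 96 − 64 = 24.

24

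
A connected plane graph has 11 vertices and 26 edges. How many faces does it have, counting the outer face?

17

Euler's formula for a connected plane graph: V − E + F = 2, so F = 2 − 11 + 26 = 17.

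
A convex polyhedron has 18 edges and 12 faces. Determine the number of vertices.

Here V − E + F = 2.
V = 2 + E − F = 2 + 18 − 12 = 8.

8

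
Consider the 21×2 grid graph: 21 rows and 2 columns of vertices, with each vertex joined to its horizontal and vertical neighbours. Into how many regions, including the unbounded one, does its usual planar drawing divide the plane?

21

The grid has V = 21·2 = 42 vertices and E = 21·1 + 2·20 = 61 edges.
F = 2 − V + E = 2 − 42 + 61 = 21.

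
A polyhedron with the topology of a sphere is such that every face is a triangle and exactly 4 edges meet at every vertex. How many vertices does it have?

Each face has 3 edges and each edge borders two faces, so 2E = 3F.
Each vertex has degree 4, so 4V = 2E and hence V = 3F/4.
Euler: V − E + F = 2 ⇒ (3F/4) − (3F/2) + F = 2.
Multiply by 8: (6 − 12 + 8)F = 16, i.e. 2F = 16.
So F = 8, E = 3·8/2 = 12, V = 3·8/4 = 6.

6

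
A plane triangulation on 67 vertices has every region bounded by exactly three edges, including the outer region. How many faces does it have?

In a plane triangulation 3F = 2E and V − E + F = 2, so F = 2V − 4 = 2·67 − 4 = 130.

130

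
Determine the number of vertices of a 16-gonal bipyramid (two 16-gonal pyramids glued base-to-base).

18

A bipyramid over an n-gon has 2n triangular faces and n + 2 vertices: V = 16 + 2 = 18, E = 3·16 = 48, F = 2·16 = 32.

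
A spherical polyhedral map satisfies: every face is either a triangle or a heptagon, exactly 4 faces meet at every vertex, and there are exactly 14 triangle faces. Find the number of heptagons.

Let x be the number of heptagons; then F = 14 + x.
Edge–face incidences: 2E = 3·14 + 7·x = 42 + 7x.
Every vertex has degree 4, so 4V = 2E.
Euler: V − E + F = 2 ⇒ (2E)/4 − E + (14 + x) = 2.
Multiply by 8: 2·(2E) − 4·(2E) + 8·(14 + x) = 16, i.e. 112 + 8x − 2·(42 + 7x) = 16.
Collecting terms: −6x + 28 = 16, so −6x = −12, so x = 2.
Then 2E = 42 + 7·2 = 56, so E = 28, V = 2E/4 = 14, F = 14 + 2 = 16.

2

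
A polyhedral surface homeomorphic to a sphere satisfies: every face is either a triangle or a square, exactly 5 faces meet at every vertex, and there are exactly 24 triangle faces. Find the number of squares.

Let x be the number of squares; then F = 24 + x.
Edge–face incidences: 2E = 3·24 + 4·x = 72 + 4x.
Every vertex has degree 5, so 5V = 2E.
Euler: V − E + F = 2 ⇒ (2E)/5 − E + (24 + x) = 2.
Multiply by 10: 2·(2E) − 5·(2E) + 10·(24 + x) = 20, i.e. 240 + 10x − 3·(72 + 4x) = 20.
Collecting terms: −2x + 24 = 20, so −2x = −4, so x = 2.
Then 2E = 72 + 4·2 = 80, so E = 40, V = 2E/5 = 16, F = 24 + 2 = 26.

2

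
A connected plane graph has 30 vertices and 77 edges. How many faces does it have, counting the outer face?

Euler's formula for a connected plane graph: V − E + F = 2, so F = 2 − 30 + 77 = 49.

49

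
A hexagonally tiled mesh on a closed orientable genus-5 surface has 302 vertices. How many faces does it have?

χ = 2 − 2·5 = -8, and every face is a hexagon so 6F = 2E.
V − E + F = -8 with E = 6F/2 gives 302 − (6/2 − 1)·F = -8, so F = 155 and E = 465.

155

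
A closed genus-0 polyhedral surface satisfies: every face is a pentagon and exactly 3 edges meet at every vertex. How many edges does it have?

30

Each face has 5 edges and each edge borders two faces, so 2E = 5F.
Each vertex has degree 3, so 3V = 2E and hence V = 5F/3.
Euler: V − E + F = 2 ⇒ (5F/3) − (5F/2) + F = 2.
Multiply by 6: (10 − 15 + 6)F = 12, i.e. 1F = 12.
So F = 12, E = 5·12/2 = 30, V = 5·12/3 = 20.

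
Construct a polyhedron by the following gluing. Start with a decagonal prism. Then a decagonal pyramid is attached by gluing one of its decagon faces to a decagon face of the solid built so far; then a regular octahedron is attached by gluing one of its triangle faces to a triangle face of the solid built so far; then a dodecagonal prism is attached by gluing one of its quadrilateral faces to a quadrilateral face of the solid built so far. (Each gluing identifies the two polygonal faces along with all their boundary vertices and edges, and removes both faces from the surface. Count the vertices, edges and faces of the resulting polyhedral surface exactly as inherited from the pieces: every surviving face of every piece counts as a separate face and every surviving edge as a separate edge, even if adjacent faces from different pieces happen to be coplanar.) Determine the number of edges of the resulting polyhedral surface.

81

A decagonal prism: V=20, E=30, F=12.
Attach a decagonal pyramid (V=11, E=20, F=11) along a 10-gon: merge 10 vertices and 10 edges, delete both glued faces → V=21, E=40, F=21.
Attach a regular octahedron (V=6, E=12, F=8) along a 3-gon: merge 3 vertices and 3 edges, delete both glued faces → V=24, E=49, F=27.
Attach a dodecagonal prism (V=24, E=36, F=14) along a 4-gon: merge 4 vertices and 4 edges, delete both glued faces → V=44, E=81, F=39.
Check: V − E + F = 44 − 81 + 39 = 2.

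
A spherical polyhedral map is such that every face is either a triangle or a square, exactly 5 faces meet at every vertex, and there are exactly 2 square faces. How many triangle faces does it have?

24

Let x be the number of triangles; then F = 2 + x.
Edge–face incidences: 2E = 4·2 + 3·x = 8 + 3x.
Every vertex has degree 5, so 5V = 2E.
Euler: V − E + F = 2 ⇒ (2E)/5 − E + (2 + x) = 2.
Multiply by 10: 2·(2E) − 5·(2E) + 10·(2 + x) = 20, i.e. 20 + 10x − 3·(8 + 3x) = 20.
Collecting terms: x − 4 = 20, so x = 24.
Then 2E = 8 + 3·24 = 80, so E = 40, V = 2E/5 = 16, F = 2 + 24 = 26.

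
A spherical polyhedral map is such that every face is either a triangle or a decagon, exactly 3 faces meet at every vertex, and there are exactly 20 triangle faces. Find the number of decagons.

Let x be the number of decagons; then F = 20 + x.
Edge–face incidences: 2E = 3·20 + 10·x = 60 + 10x.
Every vertex has degree 3, so 3V = 2E.
Euler: V − E + F = 2 ⇒ (2E)/3 − E + (20 + x) = 2.
Multiply by 6: 2·(2E) − 3·(2E) + 6·(20 + x) = 12, i.e. 120 + 6x − (60 + 10x) = 12.
Collecting terms: −4x + 60 = 12, so −4x = −48, so x = 12.
Then 2E = 60 + 10·12 = 180, so E = 90, V = 2E/3 = 60, F = 20 + 12 = 32.

12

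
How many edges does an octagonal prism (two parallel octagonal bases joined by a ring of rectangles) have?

A prism on an n-gon has two n-gon bases and n rectangular sides: V = 2·8 = 16, E = 3·8 = 24, F = 8 + 2 = 10.

24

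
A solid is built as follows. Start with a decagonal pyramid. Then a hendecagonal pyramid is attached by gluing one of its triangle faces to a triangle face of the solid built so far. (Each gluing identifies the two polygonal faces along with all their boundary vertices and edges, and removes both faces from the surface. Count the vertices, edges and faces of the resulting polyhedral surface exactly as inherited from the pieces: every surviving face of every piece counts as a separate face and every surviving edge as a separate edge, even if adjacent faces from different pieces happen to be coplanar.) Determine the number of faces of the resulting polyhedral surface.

21

A decagonal pyramid: V=11, E=20, F=11.
Attach a hendecagonal pyramid (V=12, E=22, F=12) along a 3-gon: merge 3 vertices and 3 edges, delete both glued faces → V=20, E=39, F=21.
Check: V − E + F = 20 − 39 + 21 = 2.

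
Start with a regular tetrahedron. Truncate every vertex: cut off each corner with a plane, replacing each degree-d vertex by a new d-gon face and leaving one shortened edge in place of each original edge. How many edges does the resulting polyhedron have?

18

The base solid has V = 4, E = 6, F = 4.
Truncation replaces each original edge-end by a new vertex, so V′ = 2E = 12.
Each original edge survives, and each old vertex of degree d contributes d new edges; summing degrees gives Σd = 2E, so E′ = E + 2E = 3E = 18.
Each original face survives and each original vertex becomes one new face: F′ = F + V = 8.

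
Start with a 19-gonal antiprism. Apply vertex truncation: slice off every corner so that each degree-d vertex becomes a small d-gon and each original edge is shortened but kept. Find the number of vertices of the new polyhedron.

152

The base solid has V = 38, E = 76, F = 40.
Truncation replaces each original edge-end by a new vertex, so V′ = 2E = 152.
Each original edge survives, and each old vertex of degree d contributes d new edges; summing degrees gives Σd = 2E, so E′ = E + 2E = 3E = 228.
Each original face survives and each original vertex becomes one new face: F′ = F + V = 78.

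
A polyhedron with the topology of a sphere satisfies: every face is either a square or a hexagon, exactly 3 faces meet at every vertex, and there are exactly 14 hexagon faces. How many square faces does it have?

6

Let x be the number of squares; then F = 14 + x.
Edge–face incidences: 2E = 6·14 + 4·x = 84 + 4x.
Every vertex has degree 3, so 3V = 2E.
Euler: V − E + F = 2 ⇒ (2E)/3 − E + (14 + x) = 2.
Multiply by 6: 2·(2E) − 3·(2E) + 6·(14 + x) = 12, i.e. 84 + 6x − (84 + 4x) = 12.
Collecting terms: 2x = 12, so x = 6.
Then 2E = 84 + 4·6 = 108, so E = 54, V = 2E/3 = 36, F = 14 + 6 = 20.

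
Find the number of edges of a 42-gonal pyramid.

A pyramid on an n-gon base has one n-gon and n triangles: V = 42 + 1 = 43, E = 2·42 = 84, F = 42 + 1 = 43.

84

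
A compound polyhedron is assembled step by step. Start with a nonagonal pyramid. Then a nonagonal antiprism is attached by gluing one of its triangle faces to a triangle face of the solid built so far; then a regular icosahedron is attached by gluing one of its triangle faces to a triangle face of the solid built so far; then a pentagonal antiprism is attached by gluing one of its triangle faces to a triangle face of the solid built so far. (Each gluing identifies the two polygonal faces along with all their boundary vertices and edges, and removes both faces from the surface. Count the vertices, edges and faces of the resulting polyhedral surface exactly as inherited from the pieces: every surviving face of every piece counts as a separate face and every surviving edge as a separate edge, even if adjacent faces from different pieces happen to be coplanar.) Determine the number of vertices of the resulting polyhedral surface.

41

A nonagonal pyramid: V=10, E=18, F=10.
Attach a nonagonal antiprism (V=18, E=36, F=20) along a 3-gon: merge 3 vertices and 3 edges, delete both glued faces → V=25, E=51, F=28.
Attach a regular icosahedron (V=12, E=30, F=20) along a 3-gon: merge 3 vertices and 3 edges, delete both glued faces → V=34, E=78, F=46.
Attach a pentagonal antiprism (V=10, E=20, F=12) along a 3-gon: merge 3 vertices and 3 edges, delete both glued faces → V=41, E=95, F=56.
Check: V − E + F = 41 − 95 + 56 = 2.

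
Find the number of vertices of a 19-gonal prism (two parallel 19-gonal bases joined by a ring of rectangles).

A prism on an n-gon has two n-gon bases and n rectangular sides: V = 2·19 = 38, E = 3·19 = 57, F = 19 + 2 = 21.
Check: V − E + F = 38 − 57 + 21 = 2.

38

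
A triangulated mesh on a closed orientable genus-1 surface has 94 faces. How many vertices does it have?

χ = 2 − 2·1 = 0, and every face is a triangle so 3F = 2E.
E = 3·94/2 = 141. Then V = 0 + E − F = 0 + 141 − 94 = 47.

47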